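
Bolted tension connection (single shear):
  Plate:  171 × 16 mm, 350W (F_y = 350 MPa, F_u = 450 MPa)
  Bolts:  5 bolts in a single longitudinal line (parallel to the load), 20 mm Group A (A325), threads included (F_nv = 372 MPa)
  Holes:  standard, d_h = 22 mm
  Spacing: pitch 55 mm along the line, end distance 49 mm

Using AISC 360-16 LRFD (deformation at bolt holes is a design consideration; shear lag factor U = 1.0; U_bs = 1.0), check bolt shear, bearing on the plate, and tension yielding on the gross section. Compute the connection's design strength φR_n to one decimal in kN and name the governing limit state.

Bolt shear: A_b = π(20)²/4 = 314.16 mm². φR_n = 0.75 × 372 × 314.16 × 5 × 1 = 438.3 kN.
Bearing (16 mm plate, F_u = 450 MPa): end bolts L_c = 49 − 22/2 = 38, R_n = min(1.2×38×16×450, 2.4×20×16×450) = 328.32 kN/bolt; interior L_c = 55 − 22 = 33, R_n = 285.12 kN/bolt. φR_n = 0.75 × (1×328.32 + 4×285.12) = 1101.6 kN.
Tension yield (gross): A_g = 171×16 = 2736 mm². φR_n = 0.90 × 350 × 2736 = 861.8 kN.
Governing: min(438.3, 1101.6, 861.8) = 438.3 kN → bolt shear.

438.3 kN (bolt shear governs)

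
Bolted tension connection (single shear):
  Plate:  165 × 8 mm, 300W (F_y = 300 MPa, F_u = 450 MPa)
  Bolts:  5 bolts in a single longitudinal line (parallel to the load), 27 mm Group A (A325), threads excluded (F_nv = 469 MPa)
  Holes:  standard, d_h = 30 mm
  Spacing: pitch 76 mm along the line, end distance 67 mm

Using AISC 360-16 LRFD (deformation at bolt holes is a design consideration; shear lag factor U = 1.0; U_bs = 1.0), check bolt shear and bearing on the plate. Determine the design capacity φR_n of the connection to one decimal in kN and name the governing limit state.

Bolt shear: A_b = π(27)²/4 = 572.56 mm². φR_n = 0.75 × 469 × 572.56 × 5 × 1 = 1007.0 kN.
Bearing (8 mm plate, F_u = 450 MPa): end bolts L_c = 67 − 30/2 = 52, R_n = min(1.2×52×8×450, 2.4×27×8×450) = 224.64 kN/bolt; interior L_c = 76 − 30 = 46, R_n = 198.72 kN/bolt. φR_n = 0.75 × (1×224.64 + 4×198.72) = 764.6 kN.
Governing: min(1007.0, 764.6) = 764.6 kN → bearing.

764.6 kN (bearing governs)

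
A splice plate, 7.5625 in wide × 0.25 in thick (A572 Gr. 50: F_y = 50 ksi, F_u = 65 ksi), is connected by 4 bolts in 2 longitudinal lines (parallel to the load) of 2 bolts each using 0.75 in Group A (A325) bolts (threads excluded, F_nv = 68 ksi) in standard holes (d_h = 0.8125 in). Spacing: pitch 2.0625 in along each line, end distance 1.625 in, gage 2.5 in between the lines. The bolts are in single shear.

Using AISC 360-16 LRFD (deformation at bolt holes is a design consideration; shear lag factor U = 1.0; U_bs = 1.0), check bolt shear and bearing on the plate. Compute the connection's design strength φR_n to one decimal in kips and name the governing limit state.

Bolt shear: A_b = π(0.75)²/4 = 0.44179 in². φR_n = 0.75 × 68 × 0.44179 × 4 × 1 = 90.1 kips.
Bearing (0.25 in plate, F_u = 65 ksi): end bolts L_c = 1.625 − 0.8125/2 = 1.21875, R_n = min(1.2×1.21875×0.25×65, 2.4×0.75×0.25×65) = 23.766 kips/bolt; interior L_c = 2.0625 − 0.8125 = 1.25, R_n = 24.375 kips/bolt. φR_n = 0.75 × (2×23.766 + 2×24.375) = 72.2 kips.
Governing: min(90.1, 72.2) = 72.2 kips → bearing.

72.2 kips (bearing governs)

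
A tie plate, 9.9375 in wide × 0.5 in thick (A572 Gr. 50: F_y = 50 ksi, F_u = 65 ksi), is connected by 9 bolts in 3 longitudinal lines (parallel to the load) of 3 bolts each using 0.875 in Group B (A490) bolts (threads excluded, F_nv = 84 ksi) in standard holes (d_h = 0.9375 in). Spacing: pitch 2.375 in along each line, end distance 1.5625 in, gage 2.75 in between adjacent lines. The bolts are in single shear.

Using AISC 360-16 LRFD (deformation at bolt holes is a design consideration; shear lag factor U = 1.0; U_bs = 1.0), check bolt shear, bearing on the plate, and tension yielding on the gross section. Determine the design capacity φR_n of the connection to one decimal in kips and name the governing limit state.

Bolt shear: A_b = π(0.875)²/4 = 0.60132 in². φR_n = 0.75 × 84 × 0.60132 × 9 × 1 = 340.9 kips.
Bearing (0.5 in plate, F_u = 65 ksi): end bolts L_c = 1.5625 − 0.9375/2 = 1.09375, R_n = min(1.2×1.09375×0.5×65, 2.4×0.875×0.5×65) = 42.656 kips/bolt; interior L_c = 2.375 − 0.9375 = 1.4375, R_n = 56.063 kips/bolt. φR_n = 0.75 × (3×42.656 + 6×56.063) = 348.3 kips.
Tension yield (gross): A_g = 9.9375×0.5 = 4.9688 in². φR_n = 0.90 × 50 × 4.9688 = 223.6 kips.
Governing: min(340.9, 348.3, 223.6) = 223.6 kips → gross-section yield.

223.6 kips (gross-section yield governs)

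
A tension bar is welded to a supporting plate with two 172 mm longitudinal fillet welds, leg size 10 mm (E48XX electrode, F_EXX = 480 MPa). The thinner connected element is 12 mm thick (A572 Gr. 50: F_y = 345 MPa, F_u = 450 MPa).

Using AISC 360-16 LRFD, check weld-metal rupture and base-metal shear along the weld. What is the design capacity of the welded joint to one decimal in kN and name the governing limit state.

Weld metal: throat = 0.707×10 = 7.07 mm, L = 2×172 = 344 mm. φR_n = 0.75 × 0.6 × 480 × 7.07 × 344 = 525.3 kN.
Base metal shear (12 mm plate): yield φR_n = 1.0×0.6×345×12×344 = 854.5 kN; rupture φR_n = 0.75×0.6×450×12×344 = 835.9 kN; take 835.9 kN (rupture).
Governing: min(525.3, 835.9) = 525.3 kN → weld metal.

525.3 kN (weld metal governs)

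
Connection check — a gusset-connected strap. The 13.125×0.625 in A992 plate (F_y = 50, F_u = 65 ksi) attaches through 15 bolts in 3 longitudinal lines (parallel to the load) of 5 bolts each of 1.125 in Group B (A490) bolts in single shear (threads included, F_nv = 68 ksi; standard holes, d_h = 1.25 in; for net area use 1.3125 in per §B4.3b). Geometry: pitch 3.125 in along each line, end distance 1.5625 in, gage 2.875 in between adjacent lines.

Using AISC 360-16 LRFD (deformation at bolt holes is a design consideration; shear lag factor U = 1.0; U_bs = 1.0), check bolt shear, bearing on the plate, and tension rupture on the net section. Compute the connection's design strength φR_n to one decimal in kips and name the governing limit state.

Bolt shear: A_b = π(1.125)²/4 = 0.99402 in². φR_n = 0.75 × 68 × 0.99402 × 15 × 1 = 760.4 kips.
Bearing (0.625 in plate, F_u = 65 ksi): end bolts L_c = 1.5625 − 1.25/2 = 0.9375, R_n = min(1.2×0.9375×0.625×65, 2.4×1.125×0.625×65) = 45.703 kips/bolt; interior L_c = 3.125 − 1.25 = 1.875, R_n = 91.406 kips/bolt. φR_n = 0.75 × (3×45.703 + 12×91.406) = 925.5 kips.
Tension rupture (net): A_n = (13.125 − 3×1.3125)×0.625 = 5.7422 in² (U = 1.0, A_e = A_n). φR_n = 0.75 × 65 × 5.7422 = 279.9 kips.
Governing: min(760.4, 925.5, 279.9) = 279.9 kips → net-section rupture.

279.9 kips (net-section rupture governs)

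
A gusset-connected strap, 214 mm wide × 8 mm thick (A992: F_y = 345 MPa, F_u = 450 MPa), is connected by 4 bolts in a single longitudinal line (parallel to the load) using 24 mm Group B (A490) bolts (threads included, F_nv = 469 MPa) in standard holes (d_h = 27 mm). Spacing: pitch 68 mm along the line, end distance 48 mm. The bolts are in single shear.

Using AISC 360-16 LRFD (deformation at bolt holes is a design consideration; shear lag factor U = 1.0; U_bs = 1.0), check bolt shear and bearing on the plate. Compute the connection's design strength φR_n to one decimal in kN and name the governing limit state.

Bolt shear: A_b = π(24)²/4 = 452.39 mm². φR_n = 0.75 × 469 × 452.39 × 4 × 1 = 636.5 kN.
Bearing (8 mm plate, F_u = 450 MPa): end bolts L_c = 48 − 27/2 = 34.5, R_n = min(1.2×34.5×8×450, 2.4×24×8×450) = 149.04 kN/bolt; interior L_c = 68 − 27 = 41, R_n = 177.12 kN/bolt. φR_n = 0.75 × (1×149.04 + 3×177.12) = 510.3 kN.
Governing: min(636.5, 510.3) = 510.3 kN → bearing.

510.3 kN (bearing governs)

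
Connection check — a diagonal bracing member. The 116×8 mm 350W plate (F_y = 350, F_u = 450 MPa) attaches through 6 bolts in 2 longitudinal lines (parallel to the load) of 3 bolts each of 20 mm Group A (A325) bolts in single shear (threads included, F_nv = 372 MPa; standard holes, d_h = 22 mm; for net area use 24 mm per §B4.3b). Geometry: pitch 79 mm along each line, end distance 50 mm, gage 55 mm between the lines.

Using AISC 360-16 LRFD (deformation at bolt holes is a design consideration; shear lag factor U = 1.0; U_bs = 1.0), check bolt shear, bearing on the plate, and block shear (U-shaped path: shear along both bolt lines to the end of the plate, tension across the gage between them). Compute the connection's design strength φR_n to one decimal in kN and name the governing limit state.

525.9 kN (bolt shear governs)

Bolt shear: A_b = π(20)²/4 = 314.16 mm². φR_n = 0.75 × 372 × 314.16 × 6 × 1 = 525.9 kN.
Bearing (8 mm plate, F_u = 450 MPa): end bolts L_c = 50 − 22/2 = 39, R_n = min(1.2×39×8×450, 2.4×20×8×450) = 168.48 kN/bolt; interior L_c = 79 − 22 = 57, R_n = 172.8 kN/bolt. φR_n = 0.75 × (2×168.48 + 4×172.8) = 771.1 kN.
Block shear: shear path 2×[50+2×79] = 2×208 mm, A_gv = 3328, A_nv = 2×(208 − 2.5×24)×8 = 2368 mm²; tension across gage: (55 − 1×24)×8 = 248 mm². R_n = min(0.6×450×2368, 0.6×350×3328) + 1.0×450×248 = min(639.36, 698.88) + 111.6 = 750.96 kN. φR_n = 0.75 × 750.96 = 563.2 kN.
Governing: min(525.9, 771.1, 563.2) = 525.9 kN → bolt shear.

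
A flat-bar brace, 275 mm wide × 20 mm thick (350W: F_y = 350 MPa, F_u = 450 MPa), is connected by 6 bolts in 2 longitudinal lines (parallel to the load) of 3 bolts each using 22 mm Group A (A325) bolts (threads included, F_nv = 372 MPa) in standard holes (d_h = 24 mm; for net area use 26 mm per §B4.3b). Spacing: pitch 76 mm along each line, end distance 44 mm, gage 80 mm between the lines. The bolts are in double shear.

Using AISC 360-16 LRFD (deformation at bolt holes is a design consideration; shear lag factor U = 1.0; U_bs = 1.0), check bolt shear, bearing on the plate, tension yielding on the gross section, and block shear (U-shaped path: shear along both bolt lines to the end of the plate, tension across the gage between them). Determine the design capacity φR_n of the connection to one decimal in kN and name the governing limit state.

Bolt shear: A_b = π(22)²/4 = 380.13 mm². φR_n = 0.75 × 372 × 380.13 × 6 × 2 = 1272.7 kN.
Bearing (20 mm plate, F_u = 450 MPa): end bolts L_c = 44 − 24/2 = 32, R_n = min(1.2×32×20×450, 2.4×22×20×450) = 345.6 kN/bolt; interior L_c = 76 − 24 = 52, R_n = 475.2 kN/bolt. φR_n = 0.75 × (2×345.6 + 4×475.2) = 1944.0 kN.
Tension yield (gross): A_g = 275×20 = 5500 mm². φR_n = 0.90 × 350 × 5500 = 1732.5 kN.
Block shear: shear path 2×[44+2×76] = 2×196 mm, A_gv = 7840, A_nv = 2×(196 − 2.5×26)×20 = 5240 mm²; tension across gage: (80 − 1×26)×20 = 1080 mm². R_n = min(0.6×450×5240, 0.6×350×7840) + 1.0×450×1080 = min(1414.8, 1646.4) + 486 = 1900.8 kN. φR_n = 0.75 × 1900.8 = 1425.6 kN.
Governing: min(1272.7, 1944.0, 1732.5, 1425.6) = 1272.7 kN → bolt shear.

1272.7 kN (bolt shear governs)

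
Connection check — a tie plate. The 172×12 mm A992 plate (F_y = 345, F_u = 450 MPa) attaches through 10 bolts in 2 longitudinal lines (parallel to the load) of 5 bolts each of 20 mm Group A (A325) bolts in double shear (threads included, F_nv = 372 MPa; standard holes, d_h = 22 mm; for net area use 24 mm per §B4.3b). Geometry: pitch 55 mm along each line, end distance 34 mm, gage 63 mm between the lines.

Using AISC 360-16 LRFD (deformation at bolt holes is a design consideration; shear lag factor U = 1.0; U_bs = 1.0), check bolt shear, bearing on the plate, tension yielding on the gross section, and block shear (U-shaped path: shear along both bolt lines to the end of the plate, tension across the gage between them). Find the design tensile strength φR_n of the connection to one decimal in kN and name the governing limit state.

640.9 kN (gross-section yield governs)

Bolt shear: A_b = π(20)²/4 = 314.16 mm². φR_n = 0.75 × 372 × 314.16 × 10 × 2 = 1753.0 kN.
Bearing (12 mm plate, F_u = 450 MPa): end bolts L_c = 34 − 22/2 = 23, R_n = min(1.2×23×12×450, 2.4×20×12×450) = 149.04 kN/bolt; interior L_c = 55 − 22 = 33, R_n = 213.84 kN/bolt. φR_n = 0.75 × (2×149.04 + 8×213.84) = 1506.6 kN.
Tension yield (gross): A_g = 172×12 = 2064 mm². φR_n = 0.90 × 345 × 2064 = 640.9 kN.
Block shear: shear path 2×[34+4×55] = 2×254 mm, A_gv = 6096, A_nv = 2×(254 − 4.5×24)×12 = 3504 mm²; tension across gage: (63 − 1×24)×12 = 468 mm². R_n = min(0.6×450×3504, 0.6×345×6096) + 1.0×450×468 = min(946.08, 1261.9) + 210.6 = 1156.7 kN. φR_n = 0.75 × 1156.7 = 867.5 kN.
Governing: min(1753.0, 1506.6, 640.9, 867.5) = 640.9 kN → gross-section yield.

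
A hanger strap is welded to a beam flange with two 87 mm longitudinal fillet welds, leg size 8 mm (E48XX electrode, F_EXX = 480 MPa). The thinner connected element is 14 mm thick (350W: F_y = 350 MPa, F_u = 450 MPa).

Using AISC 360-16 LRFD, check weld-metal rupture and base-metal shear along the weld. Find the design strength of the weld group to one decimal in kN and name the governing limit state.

Weld metal: throat = 0.707×8 = 5.656 mm, L = 2×87 = 174 mm. φR_n = 0.75 × 0.6 × 480 × 5.656 × 174 = 212.6 kN.
Base metal shear (14 mm plate): yield φR_n = 1.0×0.6×350×14×174 = 511.6 kN; rupture φR_n = 0.75×0.6×450×14×174 = 493.3 kN; take 493.3 kN (rupture).
Governing: min(212.6, 493.3) = 212.6 kN → weld metal.

212.6 kN (weld metal governs)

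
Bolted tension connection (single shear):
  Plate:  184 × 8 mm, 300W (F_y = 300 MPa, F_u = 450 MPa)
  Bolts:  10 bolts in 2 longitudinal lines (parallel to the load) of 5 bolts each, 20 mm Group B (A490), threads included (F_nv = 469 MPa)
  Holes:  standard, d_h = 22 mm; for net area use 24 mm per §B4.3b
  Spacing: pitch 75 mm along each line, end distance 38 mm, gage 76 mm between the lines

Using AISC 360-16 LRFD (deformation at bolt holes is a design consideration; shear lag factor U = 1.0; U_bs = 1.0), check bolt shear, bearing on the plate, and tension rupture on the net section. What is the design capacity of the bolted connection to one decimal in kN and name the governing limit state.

Bolt shear: A_b = π(20)²/4 = 314.16 mm². φR_n = 0.75 × 469 × 314.16 × 10 × 1 = 1105.1 kN.
Bearing (8 mm plate, F_u = 450 MPa): end bolts L_c = 38 − 22/2 = 27, R_n = min(1.2×27×8×450, 2.4×20×8×450) = 116.64 kN/bolt; interior L_c = 75 − 22 = 53, R_n = 172.8 kN/bolt. φR_n = 0.75 × (2×116.64 + 8×172.8) = 1211.8 kN.
Tension rupture (net): A_n = (184 − 2×24)×8 = 1088 mm² (U = 1.0, A_e = A_n). φR_n = 0.75 × 450 × 1088 = 367.2 kN.
Governing: min(1105.1, 1211.8, 367.2) = 367.2 kN → net-section rupture.

367.2 kN (net-section rupture governs)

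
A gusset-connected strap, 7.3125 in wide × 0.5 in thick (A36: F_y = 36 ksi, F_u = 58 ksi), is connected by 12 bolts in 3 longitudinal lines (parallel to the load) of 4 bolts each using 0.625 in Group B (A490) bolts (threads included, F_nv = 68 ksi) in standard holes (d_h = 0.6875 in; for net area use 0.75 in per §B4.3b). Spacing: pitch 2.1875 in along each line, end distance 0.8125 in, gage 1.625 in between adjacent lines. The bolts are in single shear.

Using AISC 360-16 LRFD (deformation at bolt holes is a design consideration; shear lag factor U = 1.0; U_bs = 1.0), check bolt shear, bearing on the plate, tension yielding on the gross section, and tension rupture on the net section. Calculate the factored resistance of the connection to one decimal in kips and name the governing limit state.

110.1 kips (net-section rupture governs)

Bolt shear: A_b = π(0.625)²/4 = 0.3068 in². φR_n = 0.75 × 68 × 0.3068 × 12 × 1 = 187.8 kips.
Bearing (0.5 in plate, F_u = 58 ksi): end bolts L_c = 0.8125 − 0.6875/2 = 0.46875, R_n = min(1.2×0.46875×0.5×58, 2.4×0.625×0.5×58) = 16.313 kips/bolt; interior L_c = 2.1875 − 0.6875 = 1.5, R_n = 43.5 kips/bolt. φR_n = 0.75 × (3×16.313 + 9×43.5) = 330.3 kips.
Tension yield (gross): A_g = 7.3125×0.5 = 3.6563 in². φR_n = 0.90 × 36 × 3.6563 = 118.5 kips.
Tension rupture (net): A_n = (7.3125 − 3×0.75)×0.5 = 2.5313 in² (U = 1.0, A_e = A_n). φR_n = 0.75 × 58 × 2.5313 = 110.1 kips.
Governing: min(187.8, 330.3, 118.5, 110.1) = 110.1 kips → net-section rupture.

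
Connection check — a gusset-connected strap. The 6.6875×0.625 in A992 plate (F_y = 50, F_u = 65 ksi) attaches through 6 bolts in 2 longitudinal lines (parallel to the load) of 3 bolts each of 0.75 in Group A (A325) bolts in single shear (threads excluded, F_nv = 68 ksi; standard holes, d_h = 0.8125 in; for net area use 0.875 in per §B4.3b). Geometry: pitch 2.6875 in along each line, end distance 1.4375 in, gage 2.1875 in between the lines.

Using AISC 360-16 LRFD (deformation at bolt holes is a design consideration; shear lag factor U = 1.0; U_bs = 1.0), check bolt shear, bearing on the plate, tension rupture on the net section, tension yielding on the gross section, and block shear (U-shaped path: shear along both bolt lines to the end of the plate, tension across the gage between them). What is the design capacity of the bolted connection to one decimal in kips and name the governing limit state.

135.2 kips (bolt shear governs)

Bolt shear: A_b = π(0.75)²/4 = 0.44179 in². φR_n = 0.75 × 68 × 0.44179 × 6 × 1 = 135.2 kips.
Bearing (0.625 in plate, F_u = 65 ksi): end bolts L_c = 1.4375 − 0.8125/2 = 1.03125, R_n = min(1.2×1.03125×0.625×65, 2.4×0.75×0.625×65) = 50.273 kips/bolt; interior L_c = 2.6875 − 0.8125 = 1.875, R_n = 73.125 kips/bolt. φR_n = 0.75 × (2×50.273 + 4×73.125) = 294.8 kips.
Tension rupture (net): A_n = (6.6875 − 2×0.875)×0.625 = 3.0859 in² (U = 1.0, A_e = A_n). φR_n = 0.75 × 65 × 3.0859 = 150.4 kips.
Tension yield (gross): A_g = 6.6875×0.625 = 4.1797 in². φR_n = 0.90 × 50 × 4.1797 = 188.1 kips.
Block shear: shear path 2×[1.4375+2×2.6875] = 2×6.8125 in, A_gv = 8.5156, A_nv = 2×(6.8125 − 2.5×0.875)×0.625 = 5.7813 in²; tension across gage: (2.1875 − 1×0.875)×0.625 = 0.82031 in². R_n = min(0.6×65×5.7813, 0.6×50×8.5156) + 1.0×65×0.82031 = min(225.47, 255.47) + 53.32 = 278.79 kips. φR_n = 0.75 × 278.79 = 209.1 kips.
Governing: min(135.2, 294.8, 150.4, 188.1, 209.1) = 135.2 kips → bolt shear.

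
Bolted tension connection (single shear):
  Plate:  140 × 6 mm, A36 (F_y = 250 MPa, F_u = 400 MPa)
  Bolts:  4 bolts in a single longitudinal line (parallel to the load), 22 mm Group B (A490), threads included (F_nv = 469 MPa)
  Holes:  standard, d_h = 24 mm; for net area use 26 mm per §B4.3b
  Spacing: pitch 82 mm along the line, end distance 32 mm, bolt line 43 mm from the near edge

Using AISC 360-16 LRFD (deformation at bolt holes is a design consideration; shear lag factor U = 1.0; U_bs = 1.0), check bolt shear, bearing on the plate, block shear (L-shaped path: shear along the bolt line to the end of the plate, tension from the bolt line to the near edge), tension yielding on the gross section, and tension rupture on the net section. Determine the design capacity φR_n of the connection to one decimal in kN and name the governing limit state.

189.0 kN (gross-section yield governs)

Bolt shear: A_b = π(22)²/4 = 380.13 mm². φR_n = 0.75 × 469 × 380.13 × 4 × 1 = 534.8 kN.
Bearing (6 mm plate, F_u = 400 MPa): end bolts L_c = 32 − 24/2 = 20, R_n = min(1.2×20×6×400, 2.4×22×6×400) = 57.6 kN/bolt; interior L_c = 82 − 24 = 58, R_n = 126.72 kN/bolt. φR_n = 0.75 × (1×57.6 + 3×126.72) = 328.3 kN.
Block shear: shear path 1×[32+3×82] = 1×278 mm, A_gv = 1668, A_nv = 1×(278 − 3.5×26)×6 = 1122 mm²; tension to near edge: (43 − 0.5×26)×6 = 180 mm². R_n = min(0.6×400×1122, 0.6×250×1668) + 1.0×400×180 = min(269.28, 250.2) + 72 = 322.2 kN. φR_n = 0.75 × 322.2 = 241.7 kN.
Tension yield (gross): A_g = 140×6 = 840 mm². φR_n = 0.90 × 250 × 840 = 189.0 kN.
Tension rupture (net): A_n = (140 − 1×26)×6 = 684 mm² (U = 1.0, A_e = A_n). φR_n = 0.75 × 400 × 684 = 205.2 kN.
Governing: min(534.8, 328.3, 241.7, 189.0, 205.2) = 189.0 kN → gross-section yield.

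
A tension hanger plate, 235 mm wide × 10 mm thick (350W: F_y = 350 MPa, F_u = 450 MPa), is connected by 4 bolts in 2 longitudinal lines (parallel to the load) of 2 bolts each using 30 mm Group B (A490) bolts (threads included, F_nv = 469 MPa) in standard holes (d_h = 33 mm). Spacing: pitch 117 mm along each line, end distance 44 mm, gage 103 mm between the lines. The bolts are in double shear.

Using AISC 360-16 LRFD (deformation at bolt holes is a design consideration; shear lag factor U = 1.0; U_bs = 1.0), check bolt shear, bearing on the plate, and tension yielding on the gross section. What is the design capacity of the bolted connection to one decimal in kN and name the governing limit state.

Bolt shear: A_b = π(30)²/4 = 706.86 mm². φR_n = 0.75 × 469 × 706.86 × 4 × 2 = 1989.1 kN.
Bearing (10 mm plate, F_u = 450 MPa): end bolts L_c = 44 − 33/2 = 27.5, R_n = min(1.2×27.5×10×450, 2.4×30×10×450) = 148.5 kN/bolt; interior L_c = 117 − 33 = 84, R_n = 324 kN/bolt. φR_n = 0.75 × (2×148.5 + 2×324) = 708.8 kN.
Tension yield (gross): A_g = 235×10 = 2350 mm². φR_n = 0.90 × 350 × 2350 = 740.3 kN.
Governing: min(1989.1, 708.8, 740.3) = 708.8 kN → bearing.

708.8 kN (bearing governs)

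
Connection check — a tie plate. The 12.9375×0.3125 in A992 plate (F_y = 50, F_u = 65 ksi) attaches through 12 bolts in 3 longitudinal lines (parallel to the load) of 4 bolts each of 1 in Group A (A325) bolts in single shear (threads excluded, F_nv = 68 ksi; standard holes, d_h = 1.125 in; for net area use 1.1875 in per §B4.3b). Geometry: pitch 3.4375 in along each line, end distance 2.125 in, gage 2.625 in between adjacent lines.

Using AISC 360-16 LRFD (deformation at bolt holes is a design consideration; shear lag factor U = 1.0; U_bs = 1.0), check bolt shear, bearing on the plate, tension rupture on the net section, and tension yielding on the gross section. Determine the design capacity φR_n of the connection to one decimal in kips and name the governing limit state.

142.8 kips (net-section rupture governs)

Bolt shear: A_b = π(1)²/4 = 0.7854 in². φR_n = 0.75 × 68 × 0.7854 × 12 × 1 = 480.7 kips.
Bearing (0.3125 in plate, F_u = 65 ksi): end bolts L_c = 2.125 − 1.125/2 = 1.5625, R_n = min(1.2×1.5625×0.3125×65, 2.4×1×0.3125×65) = 38.086 kips/bolt; interior L_c = 3.4375 − 1.125 = 2.3125, R_n = 48.75 kips/bolt. φR_n = 0.75 × (3×38.086 + 9×48.75) = 414.8 kips.
Tension rupture (net): A_n = (12.9375 − 3×1.1875)×0.3125 = 2.9297 in² (U = 1.0, A_e = A_n). φR_n = 0.75 × 65 × 2.9297 = 142.8 kips.
Tension yield (gross): A_g = 12.9375×0.3125 = 4.043 in². φR_n = 0.90 × 50 × 4.043 = 181.9 kips.
Governing: min(480.7, 414.8, 142.8, 181.9) = 142.8 kips → net-section rupture.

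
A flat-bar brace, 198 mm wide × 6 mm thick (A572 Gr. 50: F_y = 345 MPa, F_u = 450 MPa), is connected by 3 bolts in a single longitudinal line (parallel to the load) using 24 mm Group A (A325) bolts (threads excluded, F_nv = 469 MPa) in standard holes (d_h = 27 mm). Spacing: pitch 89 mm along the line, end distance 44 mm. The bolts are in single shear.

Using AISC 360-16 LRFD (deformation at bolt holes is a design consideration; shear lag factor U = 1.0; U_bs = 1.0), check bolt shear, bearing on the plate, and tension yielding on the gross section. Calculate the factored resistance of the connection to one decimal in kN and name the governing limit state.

307.4 kN (bearing governs)

Bolt shear: A_b = π(24)²/4 = 452.39 mm². φR_n = 0.75 × 469 × 452.39 × 3 × 1 = 477.4 kN.
Bearing (6 mm plate, F_u = 450 MPa): end bolts L_c = 44 − 27/2 = 30.5, R_n = min(1.2×30.5×6×450, 2.4×24×6×450) = 98.82 kN/bolt; interior L_c = 89 − 27 = 62, R_n = 155.52 kN/bolt. φR_n = 0.75 × (1×98.82 + 2×155.52) = 307.4 kN.
Tension yield (gross): A_g = 198×6 = 1188 mm². φR_n = 0.90 × 345 × 1188 = 368.9 kN.
Governing: min(477.4, 307.4, 368.9) = 307.4 kN → bearing.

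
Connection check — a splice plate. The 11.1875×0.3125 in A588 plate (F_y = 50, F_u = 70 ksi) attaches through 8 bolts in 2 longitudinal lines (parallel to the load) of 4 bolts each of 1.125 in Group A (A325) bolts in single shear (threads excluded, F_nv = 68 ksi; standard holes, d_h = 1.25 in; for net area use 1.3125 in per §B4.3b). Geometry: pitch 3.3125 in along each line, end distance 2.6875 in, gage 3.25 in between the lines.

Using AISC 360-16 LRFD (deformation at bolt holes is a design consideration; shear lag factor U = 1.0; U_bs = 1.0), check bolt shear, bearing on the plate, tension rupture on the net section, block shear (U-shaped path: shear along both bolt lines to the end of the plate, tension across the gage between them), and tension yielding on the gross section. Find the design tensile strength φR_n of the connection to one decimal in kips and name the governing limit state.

Bolt shear: A_b = π(1.125)²/4 = 0.99402 in². φR_n = 0.75 × 68 × 0.99402 × 8 × 1 = 405.6 kips.
Bearing (0.3125 in plate, F_u = 70 ksi): end bolts L_c = 2.6875 − 1.25/2 = 2.0625, R_n = min(1.2×2.0625×0.3125×70, 2.4×1.125×0.3125×70) = 54.141 kips/bolt; interior L_c = 3.3125 − 1.25 = 2.0625, R_n = 54.141 kips/bolt. φR_n = 0.75 × (2×54.141 + 6×54.141) = 324.8 kips.
Tension rupture (net): A_n = (11.1875 − 2×1.3125)×0.3125 = 2.6758 in² (U = 1.0, A_e = A_n). φR_n = 0.75 × 70 × 2.6758 = 140.5 kips.
Block shear: shear path 2×[2.6875+3×3.3125] = 2×12.625 in, A_gv = 7.8906, A_nv = 2×(12.625 − 3.5×1.3125)×0.3125 = 5.0195 in²; tension across gage: (3.25 − 1×1.3125)×0.3125 = 0.60547 in². R_n = min(0.6×70×5.0195, 0.6×50×7.8906) + 1.0×70×0.60547 = min(210.82, 236.72) + 42.383 = 253.2 kips. φR_n = 0.75 × 253.2 = 189.9 kips.
Tension yield (gross): A_g = 11.1875×0.3125 = 3.4961 in². φR_n = 0.90 × 50 × 3.4961 = 157.3 kips.
Governing: min(405.6, 324.8, 140.5, 189.9, 157.3) = 140.5 kips → net-section rupture.

140.5 kips (net-section rupture governs)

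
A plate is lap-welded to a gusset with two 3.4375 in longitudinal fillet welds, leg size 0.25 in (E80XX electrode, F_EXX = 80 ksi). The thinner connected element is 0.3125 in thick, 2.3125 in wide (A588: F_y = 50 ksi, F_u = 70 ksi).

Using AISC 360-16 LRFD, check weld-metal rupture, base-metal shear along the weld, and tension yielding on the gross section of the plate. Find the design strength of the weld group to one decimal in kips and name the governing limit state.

32.5 kips (gross-section yield governs)

Weld metal: throat = 0.707×0.25 = 0.17675 in, L = 2×3.4375 = 6.875 in. φR_n = 0.75 × 0.6 × 80 × 0.17675 × 6.875 = 43.7 kips.
Base metal shear (0.3125 in plate): yield φR_n = 1.0×0.6×50×0.3125×6.875 = 64.5 kips; rupture φR_n = 0.75×0.6×70×0.3125×6.875 = 67.7 kips; take 64.5 kips (yield).
Tension yield (gross): A_g = 2.3125×0.3125 = 0.72266 in². φR_n = 0.90 × 50 × 0.72266 = 32.5 kips.
Governing: min(43.7, 64.5, 32.5) = 32.5 kips → gross-section yield.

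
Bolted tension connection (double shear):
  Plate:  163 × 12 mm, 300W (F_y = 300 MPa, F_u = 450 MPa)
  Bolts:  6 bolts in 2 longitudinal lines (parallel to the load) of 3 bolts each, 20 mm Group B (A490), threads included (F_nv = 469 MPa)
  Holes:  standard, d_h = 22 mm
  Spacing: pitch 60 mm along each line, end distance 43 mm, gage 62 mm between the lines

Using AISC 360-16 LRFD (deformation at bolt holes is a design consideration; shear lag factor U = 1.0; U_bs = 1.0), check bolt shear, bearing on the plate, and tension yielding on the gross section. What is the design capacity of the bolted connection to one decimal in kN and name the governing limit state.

528.1 kN (gross-section yield governs)

Bolt shear: A_b = π(20)²/4 = 314.16 mm². φR_n = 0.75 × 469 × 314.16 × 6 × 2 = 1326.1 kN.
Bearing (12 mm plate, F_u = 450 MPa): end bolts L_c = 43 − 22/2 = 32, R_n = min(1.2×32×12×450, 2.4×20×12×450) = 207.36 kN/bolt; interior L_c = 60 − 22 = 38, R_n = 246.24 kN/bolt. φR_n = 0.75 × (2×207.36 + 4×246.24) = 1049.8 kN.
Tension yield (gross): A_g = 163×12 = 1956 mm². φR_n = 0.90 × 300 × 1956 = 528.1 kN.
Governing: min(1326.1, 1049.8, 528.1) = 528.1 kN → gross-section yield.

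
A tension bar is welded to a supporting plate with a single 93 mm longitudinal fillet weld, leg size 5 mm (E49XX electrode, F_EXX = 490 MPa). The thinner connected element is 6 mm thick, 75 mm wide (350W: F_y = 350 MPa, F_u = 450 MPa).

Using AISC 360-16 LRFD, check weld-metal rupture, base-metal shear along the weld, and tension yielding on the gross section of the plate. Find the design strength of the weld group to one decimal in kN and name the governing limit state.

Weld metal: throat = 0.707×5 = 3.535 mm, L = 93 mm. φR_n = 0.75 × 0.6 × 490 × 3.535 × 93 = 72.5 kN.
Base metal shear (6 mm plate): yield φR_n = 1.0×0.6×350×6×93 = 117.2 kN; rupture φR_n = 0.75×0.6×450×6×93 = 113.0 kN; take 113.0 kN (rupture).
Tension yield (gross): A_g = 75×6 = 450 mm². φR_n = 0.90 × 350 × 450 = 141.8 kN.
Governing: min(72.5, 113.0, 141.8) = 72.5 kN → weld metal.

72.5 kN (weld metal governs)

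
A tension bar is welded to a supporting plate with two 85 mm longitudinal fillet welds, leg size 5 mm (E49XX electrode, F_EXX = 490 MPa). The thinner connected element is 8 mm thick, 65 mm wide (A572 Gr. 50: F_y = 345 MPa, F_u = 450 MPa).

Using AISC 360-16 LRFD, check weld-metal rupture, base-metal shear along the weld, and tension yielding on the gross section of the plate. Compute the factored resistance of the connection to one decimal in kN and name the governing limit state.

Weld metal: throat = 0.707×5 = 3.535 mm, L = 2×85 = 170 mm. φR_n = 0.75 × 0.6 × 490 × 3.535 × 170 = 132.5 kN.
Base metal shear (8 mm plate): yield φR_n = 1.0×0.6×345×8×170 = 281.5 kN; rupture φR_n = 0.75×0.6×450×8×170 = 275.4 kN; take 275.4 kN (rupture).
Tension yield (gross): A_g = 65×8 = 520 mm². φR_n = 0.90 × 345 × 520 = 161.5 kN.
Governing: min(132.5, 275.4, 161.5) = 132.5 kN → weld metal.

132.5 kN (weld metal governs)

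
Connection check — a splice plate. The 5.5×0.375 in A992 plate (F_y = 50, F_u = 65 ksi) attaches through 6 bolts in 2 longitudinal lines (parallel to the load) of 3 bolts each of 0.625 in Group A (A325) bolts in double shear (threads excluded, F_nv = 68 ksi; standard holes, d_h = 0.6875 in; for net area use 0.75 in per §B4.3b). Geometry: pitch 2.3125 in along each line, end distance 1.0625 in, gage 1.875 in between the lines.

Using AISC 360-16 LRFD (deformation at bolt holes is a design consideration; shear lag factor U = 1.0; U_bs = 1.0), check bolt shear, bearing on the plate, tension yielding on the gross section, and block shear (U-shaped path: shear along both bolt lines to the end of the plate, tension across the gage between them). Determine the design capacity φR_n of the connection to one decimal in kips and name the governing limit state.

92.8 kips (gross-section yield governs)

Bolt shear: A_b = π(0.625)²/4 = 0.3068 in². φR_n = 0.75 × 68 × 0.3068 × 6 × 2 = 187.8 kips.
Bearing (0.375 in plate, F_u = 65 ksi): end bolts L_c = 1.0625 − 0.6875/2 = 0.71875, R_n = min(1.2×0.71875×0.375×65, 2.4×0.625×0.375×65) = 21.023 kips/bolt; interior L_c = 2.3125 − 0.6875 = 1.625, R_n = 36.563 kips/bolt. φR_n = 0.75 × (2×21.023 + 4×36.563) = 141.2 kips.
Tension yield (gross): A_g = 5.5×0.375 = 2.0625 in². φR_n = 0.90 × 50 × 2.0625 = 92.8 kips.
Block shear: shear path 2×[1.0625+2×2.3125] = 2×5.6875 in, A_gv = 4.2656, A_nv = 2×(5.6875 − 2.5×0.75)×0.375 = 2.8594 in²; tension across gage: (1.875 − 1×0.75)×0.375 = 0.42188 in². R_n = min(0.6×65×2.8594, 0.6×50×4.2656) + 1.0×65×0.42188 = min(111.52, 127.97) + 27.422 = 138.94 kips. φR_n = 0.75 × 138.94 = 104.2 kips.
Governing: min(187.8, 141.2, 92.8, 104.2) = 92.8 kips → gross-section yield.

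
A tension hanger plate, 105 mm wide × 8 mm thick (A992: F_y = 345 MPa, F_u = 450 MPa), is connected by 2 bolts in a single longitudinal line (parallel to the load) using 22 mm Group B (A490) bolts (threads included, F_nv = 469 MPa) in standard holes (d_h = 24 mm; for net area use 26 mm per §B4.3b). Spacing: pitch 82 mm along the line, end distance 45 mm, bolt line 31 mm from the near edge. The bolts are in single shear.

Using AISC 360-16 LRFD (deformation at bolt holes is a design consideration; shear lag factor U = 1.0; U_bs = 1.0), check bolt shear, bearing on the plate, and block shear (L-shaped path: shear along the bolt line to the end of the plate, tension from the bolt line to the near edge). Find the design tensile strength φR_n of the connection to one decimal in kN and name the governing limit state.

191.2 kN (block shear governs)

Bolt shear: A_b = π(22)²/4 = 380.13 mm². φR_n = 0.75 × 469 × 380.13 × 2 × 1 = 267.4 kN.
Bearing (8 mm plate, F_u = 450 MPa): end bolts L_c = 45 − 24/2 = 33, R_n = min(1.2×33×8×450, 2.4×22×8×450) = 142.56 kN/bolt; interior L_c = 82 − 24 = 58, R_n = 190.08 kN/bolt. φR_n = 0.75 × (1×142.56 + 1×190.08) = 249.5 kN.
Block shear: shear path 1×[45+1×82] = 1×127 mm, A_gv = 1016, A_nv = 1×(127 − 1.5×26)×8 = 704 mm²; tension to near edge: (31 − 0.5×26)×8 = 144 mm². R_n = min(0.6×450×704, 0.6×345×1016) + 1.0×450×144 = min(190.08, 210.31) + 64.8 = 254.88 kN. φR_n = 0.75 × 254.88 = 191.2 kN.
Governing: min(267.4, 249.5, 191.2) = 191.2 kN → block shear.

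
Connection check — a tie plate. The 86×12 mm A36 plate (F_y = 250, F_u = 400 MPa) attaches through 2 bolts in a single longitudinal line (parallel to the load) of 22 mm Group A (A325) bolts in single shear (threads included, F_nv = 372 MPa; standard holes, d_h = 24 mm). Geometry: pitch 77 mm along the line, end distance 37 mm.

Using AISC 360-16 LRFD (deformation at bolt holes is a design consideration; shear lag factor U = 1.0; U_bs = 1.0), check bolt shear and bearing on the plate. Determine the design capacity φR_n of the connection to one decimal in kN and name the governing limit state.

212.1 kN (bolt shear governs)

Bolt shear: A_b = π(22)²/4 = 380.13 mm². φR_n = 0.75 × 372 × 380.13 × 2 × 1 = 212.1 kN.
Bearing (12 mm plate, F_u = 400 MPa): end bolts L_c = 37 − 24/2 = 25, R_n = min(1.2×25×12×400, 2.4×22×12×400) = 144 kN/bolt; interior L_c = 77 − 24 = 53, R_n = 253.44 kN/bolt. φR_n = 0.75 × (1×144 + 1×253.44) = 298.1 kN.
Governing: min(212.1, 298.1) = 212.1 kN → bolt shear.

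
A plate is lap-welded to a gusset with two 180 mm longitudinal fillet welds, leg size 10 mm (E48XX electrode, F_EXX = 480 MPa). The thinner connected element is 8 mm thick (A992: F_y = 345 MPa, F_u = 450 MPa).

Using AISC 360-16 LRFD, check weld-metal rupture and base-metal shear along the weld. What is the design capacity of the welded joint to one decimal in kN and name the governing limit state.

Weld metal: throat = 0.707×10 = 7.07 mm, L = 2×180 = 360 mm. φR_n = 0.75 × 0.6 × 480 × 7.07 × 360 = 549.8 kN.
Base metal shear (8 mm plate): yield φR_n = 1.0×0.6×345×8×360 = 596.2 kN; rupture φR_n = 0.75×0.6×450×8×360 = 583.2 kN; take 583.2 kN (rupture).
Governing: min(549.8, 583.2) = 549.8 kN → weld metal.

549.8 kN (weld metal governs)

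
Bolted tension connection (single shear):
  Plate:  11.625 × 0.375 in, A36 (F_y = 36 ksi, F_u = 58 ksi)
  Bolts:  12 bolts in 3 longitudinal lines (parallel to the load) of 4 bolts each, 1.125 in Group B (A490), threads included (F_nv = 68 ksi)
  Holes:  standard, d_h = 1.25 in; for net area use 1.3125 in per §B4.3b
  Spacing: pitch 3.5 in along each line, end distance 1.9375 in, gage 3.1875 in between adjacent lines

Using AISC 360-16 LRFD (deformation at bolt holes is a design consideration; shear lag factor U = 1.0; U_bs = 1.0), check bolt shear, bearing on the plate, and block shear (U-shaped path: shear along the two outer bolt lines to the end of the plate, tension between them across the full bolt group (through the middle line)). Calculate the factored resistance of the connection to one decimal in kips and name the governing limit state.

212.3 kips (block shear governs)

Bolt shear: A_b = π(1.125)²/4 = 0.99402 in². φR_n = 0.75 × 68 × 0.99402 × 12 × 1 = 608.3 kips.
Bearing (0.375 in plate, F_u = 58 ksi): end bolts L_c = 1.9375 − 1.25/2 = 1.3125, R_n = min(1.2×1.3125×0.375×58, 2.4×1.125×0.375×58) = 34.256 kips/bolt; interior L_c = 3.5 − 1.25 = 2.25, R_n = 58.725 kips/bolt. φR_n = 0.75 × (3×34.256 + 9×58.725) = 473.5 kips.
Block shear: shear path 2×[1.9375+3×3.5] = 2×12.4375 in, A_gv = 9.3281, A_nv = 2×(12.4375 − 3.5×1.3125)×0.375 = 5.8828 in²; tension across gage: (6.375 − 2×1.3125)×0.375 = 1.4063 in². R_n = min(0.6×58×5.8828, 0.6×36×9.3281) + 1.0×58×1.4063 = min(204.72, 201.49) + 81.565 = 283.06 kips. φR_n = 0.75 × 283.06 = 212.3 kips.
Governing: min(608.3, 473.5, 212.3) = 212.3 kips → block shear.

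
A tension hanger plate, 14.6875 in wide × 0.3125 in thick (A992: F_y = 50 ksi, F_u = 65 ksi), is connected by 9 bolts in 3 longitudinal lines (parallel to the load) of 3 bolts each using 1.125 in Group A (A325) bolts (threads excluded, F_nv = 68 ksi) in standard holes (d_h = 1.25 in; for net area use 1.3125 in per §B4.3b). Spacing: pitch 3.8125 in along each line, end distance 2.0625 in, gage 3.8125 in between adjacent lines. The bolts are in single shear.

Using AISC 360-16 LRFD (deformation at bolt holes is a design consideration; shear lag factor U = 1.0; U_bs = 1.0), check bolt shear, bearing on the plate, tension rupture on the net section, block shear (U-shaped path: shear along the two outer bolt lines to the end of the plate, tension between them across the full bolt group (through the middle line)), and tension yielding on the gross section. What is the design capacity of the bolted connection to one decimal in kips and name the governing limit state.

163.8 kips (net-section rupture governs)

Bolt shear: A_b = π(1.125)²/4 = 0.99402 in². φR_n = 0.75 × 68 × 0.99402 × 9 × 1 = 456.3 kips.
Bearing (0.3125 in plate, F_u = 65 ksi): end bolts L_c = 2.0625 − 1.25/2 = 1.4375, R_n = min(1.2×1.4375×0.3125×65, 2.4×1.125×0.3125×65) = 35.039 kips/bolt; interior L_c = 3.8125 − 1.25 = 2.5625, R_n = 54.844 kips/bolt. φR_n = 0.75 × (3×35.039 + 6×54.844) = 325.6 kips.
Tension rupture (net): A_n = (14.6875 − 3×1.3125)×0.3125 = 3.3594 in² (U = 1.0, A_e = A_n). φR_n = 0.75 × 65 × 3.3594 = 163.8 kips.
Block shear: shear path 2×[2.0625+2×3.8125] = 2×9.6875 in, A_gv = 6.0547, A_nv = 2×(9.6875 − 2.5×1.3125)×0.3125 = 4.0039 in²; tension across gage: (7.625 − 2×1.3125)×0.3125 = 1.5625 in². R_n = min(0.6×65×4.0039, 0.6×50×6.0547) + 1.0×65×1.5625 = min(156.15, 181.64) + 101.56 = 257.71 kips. φR_n = 0.75 × 257.71 = 193.3 kips.
Tension yield (gross): A_g = 14.6875×0.3125 = 4.5898 in². φR_n = 0.90 × 50 × 4.5898 = 206.5 kips.
Governing: min(456.3, 325.6, 163.8, 193.3, 206.5) = 163.8 kips → net-section rupture.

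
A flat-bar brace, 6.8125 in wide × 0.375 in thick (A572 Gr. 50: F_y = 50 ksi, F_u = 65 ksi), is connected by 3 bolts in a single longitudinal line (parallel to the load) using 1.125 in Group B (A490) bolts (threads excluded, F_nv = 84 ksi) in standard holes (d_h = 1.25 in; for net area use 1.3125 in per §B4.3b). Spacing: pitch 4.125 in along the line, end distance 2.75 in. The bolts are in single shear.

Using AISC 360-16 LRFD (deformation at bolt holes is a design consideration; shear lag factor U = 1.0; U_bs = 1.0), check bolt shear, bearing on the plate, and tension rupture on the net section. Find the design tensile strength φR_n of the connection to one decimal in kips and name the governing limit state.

100.5 kips (net-section rupture governs)

Bolt shear: A_b = π(1.125)²/4 = 0.99402 in². φR_n = 0.75 × 84 × 0.99402 × 3 × 1 = 187.9 kips.
Bearing (0.375 in plate, F_u = 65 ksi): end bolts L_c = 2.75 − 1.25/2 = 2.125, R_n = min(1.2×2.125×0.375×65, 2.4×1.125×0.375×65) = 62.156 kips/bolt; interior L_c = 4.125 − 1.25 = 2.875, R_n = 65.813 kips/bolt. φR_n = 0.75 × (1×62.156 + 2×65.813) = 145.3 kips.
Tension rupture (net): A_n = (6.8125 − 1×1.3125)×0.375 = 2.0625 in² (U = 1.0, A_e = A_n). φR_n = 0.75 × 65 × 2.0625 = 100.5 kips.
Governing: min(187.9, 145.3, 100.5) = 100.5 kips → net-section rupture.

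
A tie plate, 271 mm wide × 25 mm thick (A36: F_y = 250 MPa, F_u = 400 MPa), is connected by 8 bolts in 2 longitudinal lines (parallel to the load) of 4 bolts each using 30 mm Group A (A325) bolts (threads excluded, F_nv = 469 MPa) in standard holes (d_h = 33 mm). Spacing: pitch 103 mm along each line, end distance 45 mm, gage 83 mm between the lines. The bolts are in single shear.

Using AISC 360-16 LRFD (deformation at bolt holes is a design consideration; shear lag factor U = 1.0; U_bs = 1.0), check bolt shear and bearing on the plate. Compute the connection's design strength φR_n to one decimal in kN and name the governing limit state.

Bolt shear: A_b = π(30)²/4 = 706.86 mm². φR_n = 0.75 × 469 × 706.86 × 8 × 1 = 1989.1 kN.
Bearing (25 mm plate, F_u = 400 MPa): end bolts L_c = 45 − 33/2 = 28.5, R_n = min(1.2×28.5×25×400, 2.4×30×25×400) = 342 kN/bolt; interior L_c = 103 − 33 = 70, R_n = 720 kN/bolt. φR_n = 0.75 × (2×342 + 6×720) = 3753.0 kN.
Governing: min(1989.1, 3753.0) = 1989.1 kN → bolt shear.

1989.1 kN (bolt shear governs)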